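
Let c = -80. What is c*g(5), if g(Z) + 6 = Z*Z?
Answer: -1520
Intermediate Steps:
g(Z) = -6 + Z² (g(Z) = -6 + Z*Z = -6 + Z²)
c*g(5) = -80*(-6 + 5²) = -80*(-6 + 25) = -80*19 = -1520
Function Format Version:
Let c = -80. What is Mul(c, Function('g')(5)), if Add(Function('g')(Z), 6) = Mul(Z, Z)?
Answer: -1520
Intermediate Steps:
Function('g')(Z) = Add(-6, Pow(Z, 2)) (Function('g')(Z) = Add(-6, Mul(Z, Z)) = Add(-6, Pow(Z, 2)))
Mul(c, Function('g')(5)) = Mul(-80, Add(-6, Pow(5, 2))) = Mul(-80, Add(-6, 25)) = Mul(-80, 19) = -1520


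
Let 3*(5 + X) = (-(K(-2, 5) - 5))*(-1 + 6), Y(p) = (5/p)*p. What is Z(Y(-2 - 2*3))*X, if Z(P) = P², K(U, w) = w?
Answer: -125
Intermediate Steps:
Y(p) = 5
X = -5 (X = -5 + ((-(5 - 5))*(-1 + 6))/3 = -5 + (-1*0*5)/3 = -5 + (0*5)/3 = -5 + (⅓)*0 = -5 + 0 = -5)
Z(Y(-2 - 2*3))*X = 5²*(-5) = 25*(-5) = -125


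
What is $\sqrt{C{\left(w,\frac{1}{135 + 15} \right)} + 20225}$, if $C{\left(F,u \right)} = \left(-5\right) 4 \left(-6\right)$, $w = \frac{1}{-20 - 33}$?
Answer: $\sqrt{20345} \approx 142.64$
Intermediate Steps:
$w = - \frac{1}{53}$ ($w = \frac{1}{-53} = - \frac{1}{53} \approx -0.018868$)
$C{\left(F,u \right)} = 120$ ($C{\left(F,u \right)} = \left(-20\right) \left(-6\right) = 120$)
$\sqrt{C{\left(w,\frac{1}{135 + 15} \right)} + 20225} = \sqrt{120 + 20225} = \sqrt{20345}$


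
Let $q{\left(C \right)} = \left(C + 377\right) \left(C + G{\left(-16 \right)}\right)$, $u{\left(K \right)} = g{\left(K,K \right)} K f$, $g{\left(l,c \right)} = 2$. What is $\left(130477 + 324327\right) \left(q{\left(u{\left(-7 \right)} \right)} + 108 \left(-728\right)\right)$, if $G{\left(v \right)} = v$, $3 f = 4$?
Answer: $- \frac{372673674464}{9} \approx -4.1408 \cdot 10^{10}$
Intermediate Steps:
$f = \frac{4}{3}$ ($f = \frac{1}{3} \cdot 4 = \frac{4}{3} \approx 1.3333$)
$u{\left(K \right)} = \frac{8 K}{3}$ ($u{\left(K \right)} = 2 K \frac{4}{3} = \frac{8 K}{3}$)
$q{\left(C \right)} = \left(-16 + C\right) \left(377 + C\right)$ ($q{\left(C \right)} = \left(C + 377\right) \left(C - 16\right) = \left(377 + C\right) \left(-16 + C\right) = \left(-16 + C\right) \left(377 + C\right)$)
$\left(130477 + 324327\right) \left(q{\left(u{\left(-7 \right)} \right)} + 108 \left(-728\right)\right) = \left(130477 + 324327\right) \left(\left(-6032 + \left(\frac{8}{3} \left(-7\right)\right)^{2} + 361 \cdot \frac{8}{3} \left(-7\right)\right) + 108 \left(-728\right)\right) = 454804 \left(\left(-6032 + \left(- \frac{56}{3}\right)^{2} + 361 \left(- \frac{56}{3}\right)\right) - 78624\right) = 454804 \left(\left(-6032 + \frac{3136}{9} - \frac{20216}{3}\right) - 78624\right) = 454804 \left(- \frac{111800}{9} - 78624\right) = 454804 \left(- \frac{819416}{9}\right) = - \frac{372673674464}{9}$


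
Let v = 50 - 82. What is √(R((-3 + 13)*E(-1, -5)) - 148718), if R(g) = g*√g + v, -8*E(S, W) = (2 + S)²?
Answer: √(-2380000 - 10*I*√5)/4 ≈ 0.0018118 - 385.68*I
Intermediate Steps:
E(S, W) = -(2 + S)²/8
v = -32
R(g) = -32 + g^(3/2) (R(g) = g*√g - 32 = g^(3/2) - 32 = -32 + g^(3/2))
√(R((-3 + 13)*E(-1, -5)) - 148718) = √((-32 + ((-3 + 13)*(-(2 - 1)²/8))^(3/2)) - 148718) = √((-32 + (10*(-⅛*1²))^(3/2)) - 148718) = √((-32 + (10*(-⅛*1))^(3/2)) - 148718) = √((-32 + (10*(-⅛))^(3/2)) - 148718) = √((-32 + (-5/4)^(3/2)) - 148718) = √((-32 - 5*I*√5/8) - 148718) = √(-148750 - 5*I*√5/8)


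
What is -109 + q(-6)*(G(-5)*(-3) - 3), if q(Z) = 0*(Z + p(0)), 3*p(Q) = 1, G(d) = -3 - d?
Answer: -109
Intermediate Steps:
p(Q) = ⅓ (p(Q) = (⅓)*1 = ⅓)
q(Z) = 0 (q(Z) = 0*(Z + ⅓) = 0*(⅓ + Z) = 0)
-109 + q(-6)*(G(-5)*(-3) - 3) = -109 + 0*((-3 - 1*(-5))*(-3) - 3) = -109 + 0*((-3 + 5)*(-3) - 3) = -109 + 0*(2*(-3) - 3) = -109 + 0*(-6 - 3) = -109 + 0*(-9) = -109 + 0 = -109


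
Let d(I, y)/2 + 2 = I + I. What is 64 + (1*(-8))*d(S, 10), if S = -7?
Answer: 320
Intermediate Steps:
d(I, y) = -4 + 4*I (d(I, y) = -4 + 2*(I + I) = -4 + 2*(2*I) = -4 + 4*I)
64 + (1*(-8))*d(S, 10) = 64 + (1*(-8))*(-4 + 4*(-7)) = 64 - 8*(-4 - 28) = 64 - 8*(-32) = 64 + 256 = 320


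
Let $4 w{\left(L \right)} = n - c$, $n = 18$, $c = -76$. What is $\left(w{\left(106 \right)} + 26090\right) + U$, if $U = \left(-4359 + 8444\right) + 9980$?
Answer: $\frac{80357}{2} \approx 40179.0$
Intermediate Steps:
$U = 14065$ ($U = 4085 + 9980 = 14065$)
$w{\left(L \right)} = \frac{47}{2}$ ($w{\left(L \right)} = \frac{18 - -76}{4} = \frac{18 + 76}{4} = \frac{1}{4} \cdot 94 = \frac{47}{2}$)
$\left(w{\left(106 \right)} + 26090\right) + U = \left(\frac{47}{2} + 26090\right) + 14065 = \frac{52227}{2} + 14065 = \frac{80357}{2}$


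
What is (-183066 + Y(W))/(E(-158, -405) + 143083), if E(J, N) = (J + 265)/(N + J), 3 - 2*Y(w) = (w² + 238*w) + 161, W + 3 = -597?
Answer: -164252435/80555622 ≈ -2.0390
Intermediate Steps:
W = -600 (W = -3 - 597 = -600)
Y(w) = -79 - 119*w - w²/2 (Y(w) = 3/2 - ((w² + 238*w) + 161)/2 = 3/2 - (161 + w² + 238*w)/2 = 3/2 + (-161/2 - 119*w - w²/2) = -79 - 119*w - w²/2)
E(J, N) = (265 + J)/(J + N)
(-183066 + Y(W))/(E(-158, -405) + 143083) = (-183066 + (-79 - 119*(-600) - ½*(-600)²))/((265 - 158)/(-158 - 405) + 143083) = (-183066 + (-79 + 71400 - ½*360000))/(107/(-563) + 143083) = (-183066 + (-79 + 71400 - 180000))/(-1/563*107 + 143083) = (-183066 - 108679)/(-107/563 + 143083) = -291745/80555622/563 = -291745*563/80555622 = -164252435/80555622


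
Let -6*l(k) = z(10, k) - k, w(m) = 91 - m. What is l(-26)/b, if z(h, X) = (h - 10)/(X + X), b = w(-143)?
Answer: -1/54 ≈ -0.018519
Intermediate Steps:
b = 234 (b = 91 - 1*(-143) = 91 + 143 = 234)
z(h, X) = (-10 + h)/(2*X) (z(h, X) = (-10 + h)/((2*X)) = (-10 + h)*(1/(2*X)) = (-10 + h)/(2*X))
l(k) = k/6 (l(k) = -((-10 + 10)/(2*k) - k)/6 = -((½)*0/k - k)/6 = -(0 - k)/6 = -(-1)*k/6 = k/6)
l(-26)/b = ((⅙)*(-26))/234 = -13/3*1/234 = -1/54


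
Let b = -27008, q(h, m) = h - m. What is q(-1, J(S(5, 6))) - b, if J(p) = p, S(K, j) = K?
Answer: 27002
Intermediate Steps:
q(-1, J(S(5, 6))) - b = (-1 - 1*5) - 1*(-27008) = (-1 - 5) + 27008 = -6 + 27008 = 27002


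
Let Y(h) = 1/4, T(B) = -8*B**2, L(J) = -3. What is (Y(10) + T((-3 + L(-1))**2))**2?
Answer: 1719843841/16 ≈ 1.0749e+8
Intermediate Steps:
Y(h) = 1/4
(Y(10) + T((-3 + L(-1))**2))**2 = (1/4 - 8*(-3 - 3)**4)**2 = (1/4 - 8*((-6)**2)**2)**2 = (1/4 - 8*36**2)**2 = (1/4 - 8*1296)**2 = (1/4 - 10368)**2 = (-41471/4)**2 = 1719843841/16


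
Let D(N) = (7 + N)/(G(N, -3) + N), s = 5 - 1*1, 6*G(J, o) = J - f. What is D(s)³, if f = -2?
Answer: 1331/125 ≈ 10.648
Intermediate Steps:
G(J, o) = ⅓ + J/6 (G(J, o) = (J - 1*(-2))/6 = (J + 2)/6 = (2 + J)/6 = ⅓ + J/6)
s = 4 (s = 5 - 1 = 4)
D(N) = (7 + N)/(⅓ + 7*N/6) (D(N) = (7 + N)/((⅓ + N/6) + N) = (7 + N)/(⅓ + 7*N/6))
D(s)³ = (6*(7 + 4)/(2 + 7*4))³ = (6*11/(2 + 28))³ = (6*11/30)³ = (6*(1/30)*11)³ = (11/5)³ = 1331/125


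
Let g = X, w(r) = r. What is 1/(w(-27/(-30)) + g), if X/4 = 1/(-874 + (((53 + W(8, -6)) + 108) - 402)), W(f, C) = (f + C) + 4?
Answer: 11090/9941 ≈ 1.1156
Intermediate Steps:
W(f, C) = 4 + C + f (W(f, C) = (C + f) + 4 = 4 + C + f)
X = -4/1109 (X = 4/(-874 + (((53 + (4 - 6 + 8)) + 108) - 402)) = 4/(-874 + (((53 + 6) + 108) - 402)) = 4/(-874 + ((59 + 108) - 402)) = 4/(-874 + (167 - 402)) = 4/(-874 - 235) = 4/(-1109) = 4*(-1/1109) = -4/1109 ≈ -0.0036069)
g = -4/1109 ≈ -0.0036069
1/(w(-27/(-30)) + g) = 1/(-27/(-30) - 4/1109) = 1/(-27*(-1/30) - 4/1109) = 1/(9/10 - 4/1109) = 1/(9941/11090) = 11090/9941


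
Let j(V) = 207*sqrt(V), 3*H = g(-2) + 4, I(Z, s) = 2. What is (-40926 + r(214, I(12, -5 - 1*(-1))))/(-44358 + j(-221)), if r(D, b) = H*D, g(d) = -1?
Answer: 601967632/659033931 + 936376*I*sqrt(221)/219677977 ≈ 0.91341 + 0.063367*I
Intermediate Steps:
H = 1 (H = (-1 + 4)/3 = (1/3)*3 = 1)
r(D, b) = D (r(D, b) = 1*D = D)
(-40926 + r(214, I(12, -5 - 1*(-1))))/(-44358 + j(-221)) = (-40926 + 214)/(-44358 + 207*sqrt(-221)) = -40712/(-44358 + 207*(I*sqrt(221))) = -40712/(-44358 + 207*I*sqrt(221))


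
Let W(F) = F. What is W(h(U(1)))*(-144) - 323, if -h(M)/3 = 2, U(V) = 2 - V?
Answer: 541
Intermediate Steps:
h(M) = -6 (h(M) = -3*2 = -6)
W(h(U(1)))*(-144) - 323 = -6*(-144) - 323 = 864 - 323 = 541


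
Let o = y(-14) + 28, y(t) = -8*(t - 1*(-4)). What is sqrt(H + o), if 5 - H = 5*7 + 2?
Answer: 2*sqrt(19) ≈ 8.7178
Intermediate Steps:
H = -32 (H = 5 - (5*7 + 2) = 5 - (35 + 2) = 5 - 1*37 = 5 - 37 = -32)
y(t) = -32 - 8*t (y(t) = -8*(t + 4) = -8*(4 + t) = -32 - 8*t)
o = 108 (o = (-32 - 8*(-14)) + 28 = (-32 + 112) + 28 = 80 + 28 = 108)
sqrt(H + o) = sqrt(-32 + 108) = sqrt(76) = 2*sqrt(19)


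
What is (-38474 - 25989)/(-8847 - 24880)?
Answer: 64463/33727 ≈ 1.9113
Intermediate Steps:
(-38474 - 25989)/(-8847 - 24880) = -64463/(-33727) = -64463*(-1/33727) = 64463/33727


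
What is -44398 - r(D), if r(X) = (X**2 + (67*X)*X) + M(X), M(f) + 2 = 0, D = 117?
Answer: -975248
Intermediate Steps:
M(f) = -2 (M(f) = -2 + 0 = -2)
r(X) = -2 + 68*X**2 (r(X) = (X**2 + (67*X)*X) - 2 = (X**2 + 67*X**2) - 2 = 68*X**2 - 2 = -2 + 68*X**2)
-44398 - r(D) = -44398 - (-2 + 68*117**2) = -44398 - (-2 + 68*13689) = -44398 - (-2 + 930852) = -44398 - 1*930850 = -44398 - 930850 = -975248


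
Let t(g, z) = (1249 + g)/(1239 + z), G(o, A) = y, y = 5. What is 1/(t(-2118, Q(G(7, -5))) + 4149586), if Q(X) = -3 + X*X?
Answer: 1261/5232627077 ≈ 2.4099e-7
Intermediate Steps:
G(o, A) = 5
Q(X) = -3 + X**2
t(g, z) = (1249 + g)/(1239 + z)
1/(t(-2118, Q(G(7, -5))) + 4149586) = 1/((1249 - 2118)/(1239 + (-3 + 5**2)) + 4149586) = 1/(-869/(1239 + (-3 + 25)) + 4149586) = 1/(-869/(1239 + 22) + 4149586) = 1/(-869/1261 + 4149586) = 1/(5232627077/1261) = 1261/5232627077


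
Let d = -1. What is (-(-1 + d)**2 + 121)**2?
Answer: 13689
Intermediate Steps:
(-(-1 + d)**2 + 121)**2 = (-(-1 - 1)**2 + 121)**2 = (-1*(-2)**2 + 121)**2 = (-1*4 + 121)**2 = (-4 + 121)**2 = 117**2 = 13689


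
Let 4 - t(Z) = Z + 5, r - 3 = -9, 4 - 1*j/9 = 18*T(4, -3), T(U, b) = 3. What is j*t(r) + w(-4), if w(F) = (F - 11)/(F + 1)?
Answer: -2245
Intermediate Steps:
w(F) = (-11 + F)/(1 + F)
j = -450 (j = 36 - 162*3 = 36 - 9*54 = 36 - 486 = -450)
r = -6 (r = 3 - 9 = -6)
t(Z) = -1 - Z (t(Z) = 4 - (Z + 5) = 4 - (5 + Z) = 4 + (-5 - Z) = -1 - Z)
j*t(r) + w(-4) = -450*(-1 - 1*(-6)) + (-11 - 4)/(1 - 4) = -450*(-1 + 6) - 15/(-3) = -450*5 - ⅓*(-15) = -2250 + 5 = -2245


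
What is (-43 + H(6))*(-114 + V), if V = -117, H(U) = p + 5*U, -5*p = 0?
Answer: 3003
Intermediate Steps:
p = 0 (p = -⅕*0 = 0)
H(U) = 5*U (H(U) = 0 + 5*U = 5*U)
(-43 + H(6))*(-114 + V) = (-43 + 5*6)*(-114 - 117) = (-43 + 30)*(-231) = -13*(-231) = 3003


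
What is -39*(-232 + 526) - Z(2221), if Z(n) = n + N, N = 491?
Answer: -14178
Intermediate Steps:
Z(n) = 491 + n (Z(n) = n + 491 = 491 + n)
-39*(-232 + 526) - Z(2221) = -39*(-232 + 526) - (491 + 2221) = -39*294 - 1*2712 = -11466 - 2712 = -14178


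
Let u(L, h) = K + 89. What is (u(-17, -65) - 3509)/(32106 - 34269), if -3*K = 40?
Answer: 100/63 ≈ 1.5873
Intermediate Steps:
K = -40/3 (K = -1/3*40 = -40/3 ≈ -13.333)
u(L, h) = 227/3 (u(L, h) = -40/3 + 89 = 227/3)
(u(-17, -65) - 3509)/(32106 - 34269) = (227/3 - 3509)/(32106 - 34269) = -10300/3/(-2163) = -10300/3*(-1/2163) = 100/63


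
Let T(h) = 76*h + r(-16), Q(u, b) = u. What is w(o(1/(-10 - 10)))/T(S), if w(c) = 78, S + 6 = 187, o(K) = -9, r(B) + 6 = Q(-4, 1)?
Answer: 13/2291 ≈ 0.0056744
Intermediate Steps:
r(B) = -10 (r(B) = -6 - 4 = -10)
S = 181 (S = -6 + 187 = 181)
T(h) = -10 + 76*h (T(h) = 76*h - 10 = -10 + 76*h)
w(o(1/(-10 - 10)))/T(S) = 78/(-10 + 76*181) = 78/(-10 + 13756) = 78/13746 = 78*(1/13746) = 13/2291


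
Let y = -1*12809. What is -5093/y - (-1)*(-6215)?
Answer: -79602842/12809 ≈ -6214.6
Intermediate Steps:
y = -12809
-5093/y - (-1)*(-6215) = -5093/(-12809) - (-1)*(-6215) = -5093*(-1/12809) - 1*6215 = 5093/12809 - 6215 = -79602842/12809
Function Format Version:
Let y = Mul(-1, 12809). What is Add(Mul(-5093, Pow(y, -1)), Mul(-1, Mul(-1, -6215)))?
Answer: Rational(-79602842, 12809) ≈ -6214.6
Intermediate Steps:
y = -12809
Add(Mul(-5093, Pow(y, -1)), Mul(-1, Mul(-1, -6215))) = Add(Mul(-5093, Pow(-12809, -1)), Mul(-1, Mul(-1, -6215))) = Add(Mul(-5093, Rational(-1, 12809)), Mul(-1, 6215)) = Add(Rational(5093, 12809), -6215) = Rational(-79602842, 12809)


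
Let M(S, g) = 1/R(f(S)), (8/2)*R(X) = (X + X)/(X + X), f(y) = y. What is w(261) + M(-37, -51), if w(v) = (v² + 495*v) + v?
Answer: 197581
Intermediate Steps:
R(X) = ¼ (R(X) = ((X + X)/(X + X))/4 = ((2*X)/((2*X)))/4 = ((2*X)*(1/(2*X)))/4 = (¼)*1 = ¼)
M(S, g) = 4 (M(S, g) = 1/(¼) = 4)
w(v) = v² + 496*v
w(261) + M(-37, -51) = 261*(496 + 261) + 4 = 261*757 + 4 = 197577 + 4 = 197581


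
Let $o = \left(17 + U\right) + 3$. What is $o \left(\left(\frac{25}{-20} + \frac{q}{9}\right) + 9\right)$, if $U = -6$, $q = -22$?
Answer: $\frac{1337}{18} \approx 74.278$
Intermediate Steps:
$o = 14$ ($o = \left(17 - 6\right) + 3 = 11 + 3 = 14$)
$o \left(\left(\frac{25}{-20} + \frac{q}{9}\right) + 9\right) = 14 \left(\left(\frac{25}{-20} - \frac{22}{9}\right) + 9\right) = 14 \left(\left(25 \left(- \frac{1}{20}\right) - \frac{22}{9}\right) + 9\right) = 14 \left(\left(- \frac{5}{4} - \frac{22}{9}\right) + 9\right) = 14 \left(- \frac{133}{36} + 9\right) = 14 \cdot \frac{191}{36} = \frac{1337}{18}$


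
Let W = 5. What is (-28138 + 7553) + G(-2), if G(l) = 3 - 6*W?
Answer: -20612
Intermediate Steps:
G(l) = -27 (G(l) = 3 - 6*5 = 3 - 30 = -27)
(-28138 + 7553) + G(-2) = (-28138 + 7553) - 27 = -20585 - 27 = -20612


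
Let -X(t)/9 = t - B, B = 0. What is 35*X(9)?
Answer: -2835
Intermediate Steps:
X(t) = -9*t (X(t) = -9*(t - 1*0) = -9*(t + 0) = -9*t)
35*X(9) = 35*(-9*9) = 35*(-81) = -2835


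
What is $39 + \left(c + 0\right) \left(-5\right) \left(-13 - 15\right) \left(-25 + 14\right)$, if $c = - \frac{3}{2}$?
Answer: $2349$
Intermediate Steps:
$c = - \frac{3}{2}$ ($c = \left(-3\right) \frac{1}{2} = - \frac{3}{2} \approx -1.5$)
$39 + \left(c + 0\right) \left(-5\right) \left(-13 - 15\right) \left(-25 + 14\right) = 39 + \left(- \frac{3}{2} + 0\right) \left(-5\right) \left(-13 - 15\right) \left(-25 + 14\right) = 39 + \left(- \frac{3}{2}\right) \left(-5\right) \left(\left(-28\right) \left(-11\right)\right) = 39 + \frac{15}{2} \cdot 308 = 39 + 2310 = 2349$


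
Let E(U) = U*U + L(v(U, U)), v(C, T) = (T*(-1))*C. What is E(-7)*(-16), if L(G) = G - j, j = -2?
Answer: -32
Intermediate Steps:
v(C, T) = -C*T (v(C, T) = (-T)*C = -C*T)
L(G) = 2 + G (L(G) = G - 1*(-2) = G + 2 = 2 + G)
E(U) = 2 (E(U) = U*U + (2 - U*U) = U² + (2 - U²) = 2)
E(-7)*(-16) = 2*(-16) = -32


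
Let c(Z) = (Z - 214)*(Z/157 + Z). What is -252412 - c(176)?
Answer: -38571980/157 ≈ -2.4568e+5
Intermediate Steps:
c(Z) = 158*Z*(-214 + Z)/157 (c(Z) = (-214 + Z)*(Z*(1/157) + Z) = (-214 + Z)*(Z/157 + Z) = (-214 + Z)*(158*Z/157) = 158*Z*(-214 + Z)/157)
-252412 - c(176) = -252412 - 158*176*(-214 + 176)/157 = -252412 - 158*176*(-38)/157 = -252412 - 1*(-1056704/157) = -252412 + 1056704/157 = -38571980/157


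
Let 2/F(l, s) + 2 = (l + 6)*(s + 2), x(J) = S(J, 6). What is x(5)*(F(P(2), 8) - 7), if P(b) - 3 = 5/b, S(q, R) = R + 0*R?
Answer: -4734/113 ≈ -41.894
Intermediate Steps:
S(q, R) = R (S(q, R) = R + 0 = R)
P(b) = 3 + 5/b
x(J) = 6
F(l, s) = 2/(-2 + (2 + s)*(6 + l)) (F(l, s) = 2/(-2 + (l + 6)*(s + 2)) = 2/(-2 + (6 + l)*(2 + s)) = 2/(-2 + (2 + s)*(6 + l)))
x(5)*(F(P(2), 8) - 7) = 6*(2/(10 + 2*(3 + 5/2) + 6*8 + (3 + 5/2)*8) - 7) = 6*(2/(10 + 2*(3 + 5*(½)) + 48 + (3 + 5*(½))*8) - 7) = 6*(2/(10 + 2*(3 + 5/2) + 48 + (3 + 5/2)*8) - 7) = 6*(2/(10 + 2*(11/2) + 48 + (11/2)*8) - 7) = 6*(2/(10 + 11 + 48 + 44) - 7) = 6*(2/113 - 7) = 6*(-789/113) = -4734/113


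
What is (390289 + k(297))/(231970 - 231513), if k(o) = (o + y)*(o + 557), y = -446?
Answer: 263043/457 ≈ 575.59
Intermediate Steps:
k(o) = (-446 + o)*(557 + o) (k(o) = (o - 446)*(o + 557) = (-446 + o)*(557 + o))
(390289 + k(297))/(231970 - 231513) = (390289 + (-248422 + 297**2 + 111*297))/(231970 - 231513) = (390289 + (-248422 + 88209 + 32967))/457 = (390289 - 127246)*(1/457) = 263043*(1/457) = 263043/457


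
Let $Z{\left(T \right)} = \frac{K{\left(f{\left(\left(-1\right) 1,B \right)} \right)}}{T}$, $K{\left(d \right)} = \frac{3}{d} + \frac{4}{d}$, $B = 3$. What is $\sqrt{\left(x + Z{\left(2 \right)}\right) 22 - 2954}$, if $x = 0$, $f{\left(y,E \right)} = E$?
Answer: $\frac{i \sqrt{26355}}{3} \approx 54.114 i$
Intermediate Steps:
$K{\left(d \right)} = \frac{7}{d}$
$Z{\left(T \right)} = \frac{7}{3 T}$ ($Z{\left(T \right)} = \frac{7 \cdot \frac{1}{3}}{T} = \frac{7}{3 T}$)
$\sqrt{\left(x + Z{\left(2 \right)}\right) 22 - 2954} = \sqrt{\left(0 + \frac{7}{3 \cdot 2}\right) 22 - 2954} = \sqrt{\left(0 + \frac{7}{3} \cdot \frac{1}{2}\right) 22 - 2954} = \sqrt{\left(0 + \frac{7}{6}\right) 22 - 2954} = \sqrt{\frac{7}{6} \cdot 22 - 2954} = \sqrt{\frac{77}{3} - 2954} = \sqrt{- \frac{8785}{3}} = \frac{i \sqrt{26355}}{3}$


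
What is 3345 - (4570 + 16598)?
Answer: -17823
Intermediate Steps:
3345 - (4570 + 16598) = 3345 - 1*21168 = 3345 - 21168 = -17823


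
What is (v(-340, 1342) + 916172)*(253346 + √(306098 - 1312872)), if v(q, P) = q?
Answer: 232022373872 + 915832*I*√1006774 ≈ 2.3202e+11 + 9.1893e+8*I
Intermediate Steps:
(v(-340, 1342) + 916172)*(253346 + √(306098 - 1312872)) = (-340 + 916172)*(253346 + √(306098 - 1312872)) = 915832*(253346 + √(-1006774)) = 915832*(253346 + I*√1006774) = 232022373872 + 915832*I*√1006774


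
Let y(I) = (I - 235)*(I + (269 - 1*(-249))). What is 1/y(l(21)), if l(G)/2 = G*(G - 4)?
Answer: 1/590128 ≈ 1.6945e-6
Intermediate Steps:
l(G) = 2*G*(-4 + G) (l(G) = 2*(G*(G - 4)) = 2*(G*(-4 + G)) = 2*G*(-4 + G))
y(I) = (-235 + I)*(518 + I) (y(I) = (-235 + I)*(I + (269 + 249)) = (-235 + I)*(I + 518) = (-235 + I)*(518 + I))
1/y(l(21)) = 1/(-121730 + (2*21*(-4 + 21))² + 283*(2*21*(-4 + 21))) = 1/(-121730 + (2*21*17)² + 283*(2*21*17)) = 1/(-121730 + 714² + 283*714) = 1/(-121730 + 509796 + 202062) = 1/590128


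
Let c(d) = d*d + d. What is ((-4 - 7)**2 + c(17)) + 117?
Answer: 544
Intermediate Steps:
c(d) = d + d**2 (c(d) = d**2 + d = d + d**2)
((-4 - 7)**2 + c(17)) + 117 = ((-4 - 7)**2 + 17*(1 + 17)) + 117 = ((-11)**2 + 17*18) + 117 = (121 + 306) + 117 = 427 + 117 = 544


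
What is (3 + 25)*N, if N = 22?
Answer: 616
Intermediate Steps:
(3 + 25)*N = (3 + 25)*22 = 28*22 = 616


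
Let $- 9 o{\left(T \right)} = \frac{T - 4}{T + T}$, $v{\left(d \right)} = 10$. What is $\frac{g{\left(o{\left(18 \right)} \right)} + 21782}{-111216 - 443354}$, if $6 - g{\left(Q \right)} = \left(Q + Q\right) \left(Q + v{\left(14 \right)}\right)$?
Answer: $- \frac{285913427}{7277067540} \approx -0.03929$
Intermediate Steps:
$o{\left(T \right)} = - \frac{-4 + T}{18 T}$ ($o{\left(T \right)} = - \frac{\left(T - 4\right) \frac{1}{T + T}}{9} = - \frac{\left(-4 + T\right) \frac{1}{2 T}}{9} = - \frac{\frac{1}{2} \frac{1}{T} \left(-4 + T\right)}{9} = - \frac{-4 + T}{18 T}$)
$g{\left(Q \right)} = 6 - 2 Q \left(10 + Q\right)$ ($g{\left(Q \right)} = 6 - \left(Q + Q\right) \left(Q + 10\right) = 6 - 2 Q \left(10 + Q\right)$)
$\frac{g{\left(o{\left(18 \right)} \right)} + 21782}{-111216 - 443354} = \frac{\left(6 - 20 \frac{4 - 18}{18 \cdot 18} - 2 \left(\frac{4 - 18}{18 \cdot 18}\right)^{2}\right) + 21782}{-111216 - 443354} = \frac{\left(6 - 20 \cdot \frac{1}{18} \cdot \frac{1}{18} \left(4 - 18\right) - 2 \left(\frac{1}{18} \cdot \frac{1}{18} \left(4 - 18\right)\right)^{2}\right) + 21782}{-554570} = \left(\left(6 - 20 \cdot \frac{1}{18} \cdot \frac{1}{18} \left(-14\right) - 2 \left(\frac{1}{18} \cdot \frac{1}{18} \left(-14\right)\right)^{2}\right) + 21782\right) \left(- \frac{1}{554570}\right) = \left(\left(6 - - \frac{70}{81} - 2 \left(- \frac{7}{162}\right)^{2}\right) + 21782\right) \left(- \frac{1}{554570}\right) = \left(\left(6 + \frac{70}{81} - \frac{49}{13122}\right) + 21782\right) \left(- \frac{1}{554570}\right) = \left(\frac{90023}{13122} + 21782\right) \left(- \frac{1}{554570}\right) = \frac{285913427}{13122} \left(- \frac{1}{554570}\right) = - \frac{285913427}{7277067540}$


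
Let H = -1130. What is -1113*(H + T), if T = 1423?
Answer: -326109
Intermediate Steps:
-1113*(H + T) = -1113*(-1130 + 1423) = -1113*293 = -326109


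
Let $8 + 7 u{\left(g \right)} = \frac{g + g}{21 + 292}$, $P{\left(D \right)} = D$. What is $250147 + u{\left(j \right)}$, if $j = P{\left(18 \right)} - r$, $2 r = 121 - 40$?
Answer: $\frac{548069528}{2191} \approx 2.5015 \cdot 10^{5}$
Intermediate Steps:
$r = \frac{81}{2}$ ($r = \frac{121 - 40}{2} = \frac{1}{2} \cdot 81 = \frac{81}{2} \approx 40.5$)
$j = - \frac{45}{2}$ ($j = 18 - \frac{81}{2} = - \frac{45}{2} \approx -22.5$)
$u{\left(g \right)} = - \frac{8}{7} + \frac{2 g}{2191}$ ($u{\left(g \right)} = - \frac{8}{7} + \frac{\left(g + g\right) \frac{1}{21 + 292}}{7} = - \frac{8}{7} + \frac{2 g \frac{1}{313}}{7} = - \frac{8}{7} + \frac{\frac{2}{313} g}{7} = - \frac{8}{7} + \frac{2 g}{2191}$)
$250147 + u{\left(j \right)} = 250147 + \left(- \frac{8}{7} + \frac{2}{2191} \left(- \frac{45}{2}\right)\right) = 250147 - \frac{2549}{2191} = \frac{548069528}{2191}$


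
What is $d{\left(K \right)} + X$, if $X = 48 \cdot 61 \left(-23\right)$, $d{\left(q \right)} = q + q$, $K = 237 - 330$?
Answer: $-67530$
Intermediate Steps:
$K = -93$
$d{\left(q \right)} = 2 q$
$X = -67344$ ($X = 2928 \left(-23\right) = -67344$)
$d{\left(K \right)} + X = 2 \left(-93\right) - 67344 = -186 - 67344 = -67530$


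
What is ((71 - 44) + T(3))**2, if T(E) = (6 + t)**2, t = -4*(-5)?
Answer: 494209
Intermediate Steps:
t = 20
T(E) = 676 (T(E) = (6 + 20)**2 = 26**2 = 676)
((71 - 44) + T(3))**2 = ((71 - 44) + 676)**2 = (27 + 676)**2 = 703**2 = 494209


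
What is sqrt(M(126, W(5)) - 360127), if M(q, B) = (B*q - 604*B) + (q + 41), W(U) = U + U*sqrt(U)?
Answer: sqrt(-362350 - 2390*sqrt(5)) ≈ 606.38*I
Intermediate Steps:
W(U) = U + U**(3/2)
M(q, B) = 41 + q - 604*B + B*q (M(q, B) = (-604*B + B*q) + (41 + q) = 41 + q - 604*B + B*q)
sqrt(M(126, W(5)) - 360127) = sqrt((41 + 126 - 604*(5 + 5**(3/2)) + (5 + 5**(3/2))*126) - 360127) = sqrt((41 + 126 - 604*(5 + 5*sqrt(5)) + (5 + 5*sqrt(5))*126) - 360127) = sqrt((41 + 126 + (-3020 - 3020*sqrt(5)) + (630 + 630*sqrt(5))) - 360127) = sqrt((-2223 - 2390*sqrt(5)) - 360127) = sqrt(-362350 - 2390*sqrt(5))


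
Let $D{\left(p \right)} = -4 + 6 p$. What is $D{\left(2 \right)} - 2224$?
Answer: $-2216$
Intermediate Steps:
$D{\left(2 \right)} - 2224 = \left(-4 + 6 \cdot 2\right) - 2224 = \left(-4 + 12\right) - 2224 = 8 - 2224 = -2216$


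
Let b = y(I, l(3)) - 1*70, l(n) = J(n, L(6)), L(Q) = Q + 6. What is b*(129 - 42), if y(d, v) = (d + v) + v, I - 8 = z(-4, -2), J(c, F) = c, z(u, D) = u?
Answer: -5220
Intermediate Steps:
L(Q) = 6 + Q
l(n) = n
I = 4 (I = 8 - 4 = 4)
y(d, v) = d + 2*v
b = -60 (b = (4 + 2*3) - 1*70 = (4 + 6) - 70 = 10 - 70 = -60)
b*(129 - 42) = -60*(129 - 42) = -60*87 = -5220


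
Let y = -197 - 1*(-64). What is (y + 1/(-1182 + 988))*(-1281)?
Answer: 33053643/194 ≈ 1.7038e+5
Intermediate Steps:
y = -133 (y = -197 + 64 = -133)
(y + 1/(-1182 + 988))*(-1281) = (-133 + 1/(-1182 + 988))*(-1281) = (-133 + 1/(-194))*(-1281) = (-133 - 1/194)*(-1281) = -25803/194*(-1281) = 33053643/194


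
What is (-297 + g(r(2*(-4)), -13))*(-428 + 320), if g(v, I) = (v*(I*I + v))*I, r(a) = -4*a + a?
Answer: 6535404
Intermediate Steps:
r(a) = -3*a
g(v, I) = I*v*(v + I**2) (g(v, I) = (v*(I**2 + v))*I = (v*(v + I**2))*I = I*v*(v + I**2))
(-297 + g(r(2*(-4)), -13))*(-428 + 320) = (-297 - 13*(-6*(-4))*(-6*(-4) + (-13)**2))*(-428 + 320) = (-297 - 13*(-3*(-8))*(-3*(-8) + 169))*(-108) = (-297 - 13*24*(24 + 169))*(-108) = (-297 - 13*24*193)*(-108) = (-297 - 60216)*(-108) = -60513*(-108) = 6535404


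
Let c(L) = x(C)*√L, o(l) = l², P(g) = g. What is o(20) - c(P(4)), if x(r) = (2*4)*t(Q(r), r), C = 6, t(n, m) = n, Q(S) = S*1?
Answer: 304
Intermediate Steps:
Q(S) = S
x(r) = 8*r (x(r) = (2*4)*r = 8*r)
c(L) = 48*√L (c(L) = (8*6)*√L = 48*√L)
o(20) - c(P(4)) = 20² - 48*√4 = 400 - 48*2 = 400 - 1*96 = 400 - 96 = 304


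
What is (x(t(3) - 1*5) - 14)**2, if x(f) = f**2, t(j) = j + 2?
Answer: 196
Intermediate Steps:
t(j) = 2 + j
(x(t(3) - 1*5) - 14)**2 = (((2 + 3) - 1*5)**2 - 14)**2 = ((5 - 5)**2 - 14)**2 = (0**2 - 14)**2 = (0 - 14)**2 = (-14)**2 = 196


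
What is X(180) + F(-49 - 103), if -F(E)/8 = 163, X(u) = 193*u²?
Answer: 6251896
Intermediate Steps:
F(E) = -1304 (F(E) = -8*163 = -1304)
X(180) + F(-49 - 103) = 193*180² - 1304 = 193*32400 - 1304 = 6253200 - 1304 = 6251896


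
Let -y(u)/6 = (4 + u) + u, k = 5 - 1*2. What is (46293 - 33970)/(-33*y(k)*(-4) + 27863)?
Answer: 12323/19943 ≈ 0.61791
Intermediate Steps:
k = 3 (k = 5 - 2 = 3)
y(u) = -24 - 12*u (y(u) = -6*((4 + u) + u) = -6*(4 + 2*u) = -24 - 12*u)
(46293 - 33970)/(-33*y(k)*(-4) + 27863) = (46293 - 33970)/(-33*(-24 - 12*3)*(-4) + 27863) = 12323/(-33*(-24 - 36)*(-4) + 27863) = 12323/(-33*(-60)*(-4) + 27863) = 12323/(1980*(-4) + 27863) = 12323/(-7920 + 27863) = 12323/19943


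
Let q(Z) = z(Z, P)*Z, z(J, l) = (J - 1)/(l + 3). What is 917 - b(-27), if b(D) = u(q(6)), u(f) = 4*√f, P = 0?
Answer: 917 - 4*√10 ≈ 904.35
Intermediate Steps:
z(J, l) = (-1 + J)/(3 + l)
q(Z) = Z*(-⅓ + Z/3) (q(Z) = ((-1 + Z)/(3 + 0))*Z = ((-1 + Z)/3)*Z = (-⅓ + Z/3)*Z = Z*(-⅓ + Z/3))
b(D) = 4*√10 (b(D) = 4*√((⅓)*6*(-1 + 6)) = 4*√((⅓)*6*5) = 4*√10)
917 - b(-27) = 917 - 4*√10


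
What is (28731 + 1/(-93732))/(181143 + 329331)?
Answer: 2693014091/47847748968 ≈ 0.056283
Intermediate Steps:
(28731 + 1/(-93732))/(181143 + 329331) = (28731 - 1/93732)/510474 = (2693014091/93732)*(1/510474) = 2693014091/47847748968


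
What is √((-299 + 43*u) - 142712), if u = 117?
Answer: 2*I*√34495 ≈ 371.46*I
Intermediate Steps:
√((-299 + 43*u) - 142712) = √((-299 + 43*117) - 142712) = √((-299 + 5031) - 142712) = √(4732 - 142712) = √(-137980) = 2*I*√34495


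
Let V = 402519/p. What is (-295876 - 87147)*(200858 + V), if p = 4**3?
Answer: -5077900993913/64 ≈ -7.9342e+10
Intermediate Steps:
p = 64
V = 402519/64 ≈ 6289.4
(-295876 - 87147)*(200858 + V) = (-295876 - 87147)*(200858 + 402519/64) = -383023*13257431/64 = -5077900993913/64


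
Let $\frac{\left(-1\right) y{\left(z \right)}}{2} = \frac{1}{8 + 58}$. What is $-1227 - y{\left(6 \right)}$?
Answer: $- \frac{40490}{33} \approx -1227.0$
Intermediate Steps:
$y{\left(z \right)} = - \frac{1}{33}$ ($y{\left(z \right)} = - \frac{2}{8 + 58} = - \frac{2}{66} = \left(-2\right) \frac{1}{66} = - \frac{1}{33}$)
$-1227 - y{\left(6 \right)} = -1227 - - \frac{1}{33} = -1227 + \frac{1}{33} = - \frac{40490}{33}$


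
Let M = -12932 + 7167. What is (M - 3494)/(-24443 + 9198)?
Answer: 9259/15245 ≈ 0.60735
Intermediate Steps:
M = -5765
(M - 3494)/(-24443 + 9198) = (-5765 - 3494)/(-24443 + 9198) = -9259/(-15245) = -9259*(-1/15245) = 9259/15245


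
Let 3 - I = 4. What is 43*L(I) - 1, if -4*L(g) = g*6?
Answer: 127/2 ≈ 63.500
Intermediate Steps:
I = -1 (I = 3 - 1*4 = 3 - 4 = -1)
L(g) = -3*g/2 (L(g) = -g*6/4 = -3*g/2)
43*L(I) - 1 = 43*(-3/2*(-1)) - 1 = 43*(3/2) - 1 = 129/2 - 1 = 127/2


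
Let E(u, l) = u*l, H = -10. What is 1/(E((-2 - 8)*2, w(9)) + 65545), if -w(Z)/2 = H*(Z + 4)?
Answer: 1/60345 ≈ 1.6571e-5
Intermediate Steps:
w(Z) = 80 + 20*Z (w(Z) = -(-20)*(Z + 4) = -(-20)*(4 + Z) = -2*(-40 - 10*Z) = 80 + 20*Z)
E(u, l) = l*u
1/(E((-2 - 8)*2, w(9)) + 65545) = 1/((80 + 20*9)*((-2 - 8)*2) + 65545) = 1/((80 + 180)*(-10*2) + 65545) = 1/(260*(-20) + 65545) = 1/(-5200 + 65545) = 1/60345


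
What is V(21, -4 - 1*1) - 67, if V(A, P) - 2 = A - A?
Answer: -65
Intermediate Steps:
V(A, P) = 2 (V(A, P) = 2 + (A - A) = 2 + 0 = 2)
V(21, -4 - 1*1) - 67 = 2 - 67 = -65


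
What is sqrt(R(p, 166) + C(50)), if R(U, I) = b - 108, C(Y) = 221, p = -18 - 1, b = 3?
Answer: 2*sqrt(29) ≈ 10.770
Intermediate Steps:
p = -19
R(U, I) = -105 (R(U, I) = 3 - 108 = -105)
sqrt(R(p, 166) + C(50)) = sqrt(-105 + 221) = sqrt(116) = 2*sqrt(29)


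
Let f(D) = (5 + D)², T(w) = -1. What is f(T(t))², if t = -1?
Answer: 256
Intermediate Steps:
f(T(t))² = ((5 - 1)²)² = (4²)² = 16² = 256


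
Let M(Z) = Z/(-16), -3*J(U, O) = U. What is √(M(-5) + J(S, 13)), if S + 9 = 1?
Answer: √429/12 ≈ 1.7260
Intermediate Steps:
S = -8 (S = -9 + 1 = -8)
J(U, O) = -U/3
M(Z) = -Z/16 (M(Z) = Z*(-1/16) = -Z/16)
√(M(-5) + J(S, 13)) = √(-1/16*(-5) - ⅓*(-8)) = √(5/16 + 8/3) = √(143/48) = √429/12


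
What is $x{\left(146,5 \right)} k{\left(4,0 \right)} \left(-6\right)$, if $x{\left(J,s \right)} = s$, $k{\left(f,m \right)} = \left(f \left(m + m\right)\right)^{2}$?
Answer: $0$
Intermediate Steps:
$k{\left(f,m \right)} = 4 f^{2} m^{2}$ ($k{\left(f,m \right)} = \left(f 2 m\right)^{2} = \left(2 f m\right)^{2} = 4 f^{2} m^{2}$)
$x{\left(146,5 \right)} k{\left(4,0 \right)} \left(-6\right) = 5 \cdot 4 \cdot 4^{2} \cdot 0^{2} \left(-6\right) = 5 \cdot 4 \cdot 16 \cdot 0 \left(-6\right) = 5 \cdot 0 \left(-6\right) = 5 \cdot 0 = 0$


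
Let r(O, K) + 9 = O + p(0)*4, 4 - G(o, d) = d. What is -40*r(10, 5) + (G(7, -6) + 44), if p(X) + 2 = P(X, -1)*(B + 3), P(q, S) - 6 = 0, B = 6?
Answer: -8306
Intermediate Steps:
G(o, d) = 4 - d
P(q, S) = 6 (P(q, S) = 6 + 0 = 6)
p(X) = 52 (p(X) = -2 + 6*(6 + 3) = -2 + 6*9 = -2 + 54 = 52)
r(O, K) = 199 + O (r(O, K) = -9 + (O + 52*4) = -9 + (O + 208) = -9 + (208 + O) = 199 + O)
-40*r(10, 5) + (G(7, -6) + 44) = -40*(199 + 10) + ((4 - 1*(-6)) + 44) = -40*209 + ((4 + 6) + 44) = -8360 + (10 + 44) = -8360 + 54 = -8306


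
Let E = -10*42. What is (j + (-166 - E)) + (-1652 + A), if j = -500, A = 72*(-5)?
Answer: -2258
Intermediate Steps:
A = -360
E = -420
(j + (-166 - E)) + (-1652 + A) = (-500 + (-166 - 1*(-420))) + (-1652 - 360) = (-500 + (-166 + 420)) - 2012 = (-500 + 254) - 2012 = -246 - 2012 = -2258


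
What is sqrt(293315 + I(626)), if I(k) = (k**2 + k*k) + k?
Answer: sqrt(1077693) ≈ 1038.1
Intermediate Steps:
I(k) = k + 2*k**2 (I(k) = (k**2 + k**2) + k = 2*k**2 + k = k + 2*k**2)
sqrt(293315 + I(626)) = sqrt(293315 + 626*(1 + 2*626)) = sqrt(293315 + 626*(1 + 1252)) = sqrt(293315 + 626*1253) = sqrt(293315 + 784378) = sqrt(1077693)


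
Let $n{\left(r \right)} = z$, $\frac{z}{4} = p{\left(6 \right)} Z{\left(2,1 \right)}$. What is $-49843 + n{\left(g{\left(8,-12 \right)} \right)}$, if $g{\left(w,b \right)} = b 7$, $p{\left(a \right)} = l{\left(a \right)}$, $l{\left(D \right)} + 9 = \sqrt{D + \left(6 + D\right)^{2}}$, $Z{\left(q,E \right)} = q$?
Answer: $-49915 + 40 \sqrt{6} \approx -49817.0$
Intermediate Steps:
$l{\left(D \right)} = -9 + \sqrt{D + \left(6 + D\right)^{2}}$
$p{\left(a \right)} = -9 + \sqrt{a + \left(6 + a\right)^{2}}$
$g{\left(w,b \right)} = 7 b$
$z = -72 + 40 \sqrt{6}$ ($z = 4 \left(-9 + \sqrt{6 + \left(6 + 6\right)^{2}}\right) 2 = 4 \left(-9 + \sqrt{6 + 12^{2}}\right) 2 = 4 \left(-9 + \sqrt{6 + 144}\right) 2 = 4 \left(-9 + \sqrt{150}\right) 2 = 4 \left(-9 + 5 \sqrt{6}\right) 2 = 4 \left(-18 + 10 \sqrt{6}\right) = -72 + 40 \sqrt{6} \approx 25.98$)
$n{\left(r \right)} = -72 + 40 \sqrt{6}$
$-49843 + n{\left(g{\left(8,-12 \right)} \right)} = -49843 - \left(72 - 40 \sqrt{6}\right) = -49915 + 40 \sqrt{6}$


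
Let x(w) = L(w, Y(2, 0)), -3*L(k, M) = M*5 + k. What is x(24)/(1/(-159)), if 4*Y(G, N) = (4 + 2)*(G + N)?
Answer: 2067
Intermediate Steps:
Y(G, N) = 3*G/2 + 3*N/2 (Y(G, N) = ((4 + 2)*(G + N))/4 = (6*(G + N))/4 = (6*G + 6*N)/4 = 3*G/2 + 3*N/2)
L(k, M) = -5*M/3 - k/3 (L(k, M) = -(M*5 + k)/3 = -(5*M + k)/3 = -(k + 5*M)/3 = -5*M/3 - k/3)
x(w) = -5 - w/3 (x(w) = -5*((3/2)*2 + (3/2)*0)/3 - w/3 = -5*(3 + 0)/3 - w/3 = -5/3*3 - w/3 = -5 - w/3)
x(24)/(1/(-159)) = (-5 - 1/3*24)/(1/(-159)) = (-5 - 8)/(-1/159) = -13*(-159) = 2067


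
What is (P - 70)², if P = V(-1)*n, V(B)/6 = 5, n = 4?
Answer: 2500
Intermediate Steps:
V(B) = 30 (V(B) = 6*5 = 30)
P = 120 (P = 30*4 = 120)
(P - 70)² = (120 - 70)² = 50² = 2500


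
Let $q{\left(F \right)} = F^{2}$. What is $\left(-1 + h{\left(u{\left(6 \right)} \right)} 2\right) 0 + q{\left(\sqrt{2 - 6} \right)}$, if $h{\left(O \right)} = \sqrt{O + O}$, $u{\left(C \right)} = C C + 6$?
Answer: $-4$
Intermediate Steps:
$u{\left(C \right)} = 6 + C^{2}$ ($u{\left(C \right)} = C^{2} + 6 = 6 + C^{2}$)
$h{\left(O \right)} = \sqrt{2} \sqrt{O}$ ($h{\left(O \right)} = \sqrt{2 O} = \sqrt{2} \sqrt{O}$)
$\left(-1 + h{\left(u{\left(6 \right)} \right)} 2\right) 0 + q{\left(\sqrt{2 - 6} \right)} = \left(-1 + \sqrt{2} \sqrt{6 + 6^{2}} \cdot 2\right) 0 + \left(\sqrt{2 - 6}\right)^{2} = \left(-1 + \sqrt{2} \sqrt{6 + 36} \cdot 2\right) 0 + \left(\sqrt{-4}\right)^{2} = \left(-1 + \sqrt{2} \sqrt{42} \cdot 2\right) 0 + \left(2 i\right)^{2} = \left(-1 + 2 \sqrt{21} \cdot 2\right) 0 - 4 = \left(-1 + 4 \sqrt{21}\right) 0 - 4 = 0 - 4 = -4$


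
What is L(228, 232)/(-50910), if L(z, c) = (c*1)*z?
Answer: -8816/8485 ≈ -1.0390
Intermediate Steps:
L(z, c) = c*z
L(228, 232)/(-50910) = (232*228)/(-50910) = 52896*(-1/50910) = -8816/8485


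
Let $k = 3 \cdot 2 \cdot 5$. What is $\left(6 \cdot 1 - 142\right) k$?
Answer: $-4080$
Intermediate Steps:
$k = 30$ ($k = 6 \cdot 5 = 30$)
$\left(6 \cdot 1 - 142\right) k = \left(6 \cdot 1 - 142\right) 30 = \left(6 - 142\right) 30 = \left(-136\right) 30 = -4080$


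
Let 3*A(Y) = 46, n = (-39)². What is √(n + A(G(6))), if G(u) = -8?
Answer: √13827/3 ≈ 39.196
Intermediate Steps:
n = 1521
A(Y) = 46/3 (A(Y) = (⅓)*46 = 46/3)
√(n + A(G(6))) = √(1521 + 46/3) = √(4609/3) = √13827/3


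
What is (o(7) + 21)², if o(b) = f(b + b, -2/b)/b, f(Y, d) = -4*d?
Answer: 1075369/2401 ≈ 447.88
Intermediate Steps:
o(b) = 8/b² (o(b) = (-(-8)/b)/b = (8/b)/b = 8/b²)
(o(7) + 21)² = (8/7² + 21)² = (8*(1/49) + 21)² = (8/49 + 21)² = (1037/49)² = 1075369/2401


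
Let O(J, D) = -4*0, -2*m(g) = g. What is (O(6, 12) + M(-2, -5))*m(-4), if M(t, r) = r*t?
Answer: 20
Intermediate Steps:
m(g) = -g/2
O(J, D) = 0
(O(6, 12) + M(-2, -5))*m(-4) = (0 - 5*(-2))*(-1/2*(-4)) = (0 + 10)*2 = 10*2 = 20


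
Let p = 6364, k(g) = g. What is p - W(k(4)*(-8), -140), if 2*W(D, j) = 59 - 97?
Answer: 6383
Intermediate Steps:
W(D, j) = -19 (W(D, j) = (59 - 97)/2 = (½)*(-38) = -19)
p - W(k(4)*(-8), -140) = 6364 - 1*(-19) = 6364 + 19 = 6383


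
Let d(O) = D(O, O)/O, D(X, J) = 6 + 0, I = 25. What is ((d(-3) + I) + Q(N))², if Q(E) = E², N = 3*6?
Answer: 120409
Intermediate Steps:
N = 18
D(X, J) = 6
d(O) = 6/O
((d(-3) + I) + Q(N))² = ((6/(-3) + 25) + 18²)² = ((6*(-⅓) + 25) + 324)² = ((-2 + 25) + 324)² = (23 + 324)² = 347² = 120409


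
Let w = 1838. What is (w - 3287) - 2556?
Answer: -4005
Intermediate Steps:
(w - 3287) - 2556 = (1838 - 3287) - 2556 = -1449 - 2556 = -4005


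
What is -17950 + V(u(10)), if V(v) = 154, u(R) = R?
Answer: -17796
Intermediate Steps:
-17950 + V(u(10)) = -17950 + 154 = -17796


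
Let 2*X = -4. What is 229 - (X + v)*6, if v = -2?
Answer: 253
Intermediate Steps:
X = -2 (X = (1/2)*(-4) = -2)
229 - (X + v)*6 = 229 - (-2 - 2)*6 = 229 - (-4)*6 = 229 - 1*(-24) = 229 + 24 = 253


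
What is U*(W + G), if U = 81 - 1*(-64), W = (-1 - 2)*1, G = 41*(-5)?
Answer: -30160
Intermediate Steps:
G = -205
W = -3 (W = -3*1 = -3)
U = 145 (U = 81 + 64 = 145)
U*(W + G) = 145*(-3 - 205) = 145*(-208) = -30160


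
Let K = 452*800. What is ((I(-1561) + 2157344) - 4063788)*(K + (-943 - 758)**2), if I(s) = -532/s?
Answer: -1383821151816936/223 ≈ -6.2055e+12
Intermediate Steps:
K = 361600
((I(-1561) + 2157344) - 4063788)*(K + (-943 - 758)**2) = ((-532/(-1561) + 2157344) - 4063788)*(361600 + (-943 - 758)**2) = ((-532*(-1/1561) + 2157344) - 4063788)*(361600 + (-1701)**2) = ((76/223 + 2157344) - 4063788)*(361600 + 2893401) = (481087788/223 - 4063788)*3255001 = -425136936/223*3255001 = -1383821151816936/223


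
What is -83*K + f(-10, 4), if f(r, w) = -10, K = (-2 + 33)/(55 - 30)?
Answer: -2823/25 ≈ -112.92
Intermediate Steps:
K = 31/25 ≈ 1.2400
-83*K + f(-10, 4) = -83*31/25 - 10 = -2573/25 - 10 = -2823/25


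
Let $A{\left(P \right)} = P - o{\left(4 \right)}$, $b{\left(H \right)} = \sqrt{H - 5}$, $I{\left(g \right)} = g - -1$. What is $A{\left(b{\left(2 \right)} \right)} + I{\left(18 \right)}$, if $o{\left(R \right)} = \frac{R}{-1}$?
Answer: $23 + i \sqrt{3} \approx 23.0 + 1.732 i$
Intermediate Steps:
$I{\left(g \right)} = 1 + g$ ($I{\left(g \right)} = g + 1 = 1 + g$)
$b{\left(H \right)} = \sqrt{-5 + H}$
$o{\left(R \right)} = - R$ ($o{\left(R \right)} = R \left(-1\right) = - R$)
$A{\left(P \right)} = 4 + P$ ($A{\left(P \right)} = P - \left(-1\right) 4 = P - -4 = P + 4 = 4 + P$)
$A{\left(b{\left(2 \right)} \right)} + I{\left(18 \right)} = \left(4 + \sqrt{-5 + 2}\right) + \left(1 + 18\right) = \left(4 + \sqrt{-3}\right) + 19 = \left(4 + i \sqrt{3}\right) + 19 = 23 + i \sqrt{3}$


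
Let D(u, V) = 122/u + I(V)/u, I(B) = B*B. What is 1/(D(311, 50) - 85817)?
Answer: -311/26686465 ≈ -1.1654e-5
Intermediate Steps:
I(B) = B**2
D(u, V) = 122/u + V**2/u
1/(D(311, 50) - 85817) = 1/((122 + 50**2)/311 - 85817) = 1/((122 + 2500)/311 - 85817) = 1/((1/311)*2622 - 85817) = 1/(2622/311 - 85817) = 1/(-26686465/311) = -311/26686465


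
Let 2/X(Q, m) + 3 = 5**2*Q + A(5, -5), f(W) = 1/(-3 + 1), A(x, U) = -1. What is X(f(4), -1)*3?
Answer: -4/11 ≈ -0.36364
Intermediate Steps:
f(W) = -1/2 (f(W) = 1/(-2) = -1/2)
X(Q, m) = 2/(-4 + 25*Q) (X(Q, m) = 2/(-3 + (5**2*Q - 1)) = 2/(-3 + (25*Q - 1)) = 2/(-3 + (-1 + 25*Q)) = 2/(-4 + 25*Q))
X(f(4), -1)*3 = (2/(-4 + 25*(-1/2)))*3 = (2/(-4 - 25/2))*3 = (2/(-33/2))*3 = (2*(-2/33))*3 = -4/33*3 = -4/11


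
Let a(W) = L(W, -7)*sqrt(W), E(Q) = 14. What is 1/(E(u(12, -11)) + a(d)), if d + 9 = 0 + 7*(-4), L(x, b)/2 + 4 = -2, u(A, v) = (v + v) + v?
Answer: 7/2762 + 3*I*sqrt(37)/1381 ≈ 0.0025344 + 0.013214*I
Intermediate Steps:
u(A, v) = 3*v (u(A, v) = 2*v + v = 3*v)
L(x, b) = -12 (L(x, b) = -8 + 2*(-2) = -8 - 4 = -12)
d = -37 (d = -9 + (0 + 7*(-4)) = -9 + (0 - 28) = -9 - 28 = -37)
a(W) = -12*sqrt(W)
1/(E(u(12, -11)) + a(d)) = 1/(14 - 12*I*sqrt(37))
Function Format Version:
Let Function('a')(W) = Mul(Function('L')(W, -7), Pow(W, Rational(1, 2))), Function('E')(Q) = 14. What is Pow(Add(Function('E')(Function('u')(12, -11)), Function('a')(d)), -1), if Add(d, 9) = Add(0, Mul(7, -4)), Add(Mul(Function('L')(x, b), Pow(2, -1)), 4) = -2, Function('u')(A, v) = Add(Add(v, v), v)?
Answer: Add(Rational(7, 2762), Mul(Rational(3, 1381), I, Pow(37, Rational(1, 2)))) ≈ Add(0.0025344, Mul(0.013214, I))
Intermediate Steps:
Function('u')(A, v) = Mul(3, v) (Function('u')(A, v) = Add(Mul(2, v), v) = Mul(3, v))
Function('L')(x, b) = -12 (Function('L')(x, b) = Add(-8, Mul(2, -2)) = Add(-8, -4) = -12)
d = -37 (d = Add(-9, Add(0, Mul(7, -4))) = Add(-9, Add(0, -28)) = Add(-9, -28) = -37)
Function('a')(W) = Mul(-12, Pow(W, Rational(1, 2)))
Pow(Add(Function('E')(Function('u')(12, -11)), Function('a')(d)), -1) = Pow(Add(14, Mul(-12, Pow(-37, Rational(1, 2)))), -1) = Pow(Add(14, Mul(-12, Mul(I, Pow(37, Rational(1, 2))))), -1) = Pow(Add(14, Mul(-12, I, Pow(37, Rational(1, 2)))), -1)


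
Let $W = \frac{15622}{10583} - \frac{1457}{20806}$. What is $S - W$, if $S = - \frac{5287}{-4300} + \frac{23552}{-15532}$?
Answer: $- \frac{3112021873670521}{1838244353958100} \approx -1.6929$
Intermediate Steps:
$S = - \frac{4788979}{16696900}$ ($S = \left(-5287\right) \left(- \frac{1}{4300}\right) + 23552 \left(- \frac{1}{15532}\right) = \frac{5287}{4300} - \frac{5888}{3883} = - \frac{4788979}{16696900} \approx -0.28682$)
$W = \frac{309611901}{220189898}$ ($W = 15622 \cdot \frac{1}{10583} - \frac{1457}{20806} = \frac{15622}{10583} - \frac{1457}{20806} = \frac{309611901}{220189898} \approx 1.4061$)
$S - W = - \frac{4788979}{16696900} - \frac{309611901}{220189898} = - \frac{3112021873670521}{1838244353958100}$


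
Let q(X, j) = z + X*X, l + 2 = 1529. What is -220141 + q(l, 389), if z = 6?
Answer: 2111594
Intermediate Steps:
l = 1527 (l = -2 + 1529 = 1527)
q(X, j) = 6 + X² (q(X, j) = 6 + X*X = 6 + X²)
-220141 + q(l, 389) = -220141 + (6 + 1527²) = -220141 + (6 + 2331729) = -220141 + 2331735 = 2111594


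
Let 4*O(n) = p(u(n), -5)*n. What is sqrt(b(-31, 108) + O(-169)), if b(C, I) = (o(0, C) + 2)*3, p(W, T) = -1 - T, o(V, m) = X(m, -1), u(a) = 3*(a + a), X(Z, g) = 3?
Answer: I*sqrt(154) ≈ 12.41*I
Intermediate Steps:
u(a) = 6*a (u(a) = 3*(2*a) = 6*a)
o(V, m) = 3
O(n) = n (O(n) = ((-1 - 1*(-5))*n)/4 = ((-1 + 5)*n)/4 = (4*n)/4 = n)
b(C, I) = 15 (b(C, I) = (3 + 2)*3 = 5*3 = 15)
sqrt(b(-31, 108) + O(-169)) = sqrt(15 - 169) = sqrt(-154) = I*sqrt(154)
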